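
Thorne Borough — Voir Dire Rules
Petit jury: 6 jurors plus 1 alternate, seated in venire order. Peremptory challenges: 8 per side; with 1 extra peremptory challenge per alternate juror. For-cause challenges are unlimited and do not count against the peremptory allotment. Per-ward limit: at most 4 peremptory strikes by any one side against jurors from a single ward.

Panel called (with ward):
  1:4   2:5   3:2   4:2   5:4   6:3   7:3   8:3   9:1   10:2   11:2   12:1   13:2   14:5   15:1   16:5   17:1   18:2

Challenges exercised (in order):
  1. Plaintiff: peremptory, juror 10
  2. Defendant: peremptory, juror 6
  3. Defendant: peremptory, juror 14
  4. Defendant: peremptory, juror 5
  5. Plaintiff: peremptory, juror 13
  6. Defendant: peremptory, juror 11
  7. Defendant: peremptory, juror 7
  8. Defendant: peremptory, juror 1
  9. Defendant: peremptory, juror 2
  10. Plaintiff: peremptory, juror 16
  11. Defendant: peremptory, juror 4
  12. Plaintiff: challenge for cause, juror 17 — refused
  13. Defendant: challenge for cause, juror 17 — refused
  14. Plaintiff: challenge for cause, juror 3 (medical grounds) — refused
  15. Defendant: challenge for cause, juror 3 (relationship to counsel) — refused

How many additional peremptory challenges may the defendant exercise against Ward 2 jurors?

Defendant peremptories so far: #6, #14, #5, #11, #7, #1, #2, #4 — 8 of 9 used, 1 left overall.
Against Ward 2: #11, #4 — 2 used; per-ward cap 4 leaves 2.
Binding limit: min(1, 2) = 1.

1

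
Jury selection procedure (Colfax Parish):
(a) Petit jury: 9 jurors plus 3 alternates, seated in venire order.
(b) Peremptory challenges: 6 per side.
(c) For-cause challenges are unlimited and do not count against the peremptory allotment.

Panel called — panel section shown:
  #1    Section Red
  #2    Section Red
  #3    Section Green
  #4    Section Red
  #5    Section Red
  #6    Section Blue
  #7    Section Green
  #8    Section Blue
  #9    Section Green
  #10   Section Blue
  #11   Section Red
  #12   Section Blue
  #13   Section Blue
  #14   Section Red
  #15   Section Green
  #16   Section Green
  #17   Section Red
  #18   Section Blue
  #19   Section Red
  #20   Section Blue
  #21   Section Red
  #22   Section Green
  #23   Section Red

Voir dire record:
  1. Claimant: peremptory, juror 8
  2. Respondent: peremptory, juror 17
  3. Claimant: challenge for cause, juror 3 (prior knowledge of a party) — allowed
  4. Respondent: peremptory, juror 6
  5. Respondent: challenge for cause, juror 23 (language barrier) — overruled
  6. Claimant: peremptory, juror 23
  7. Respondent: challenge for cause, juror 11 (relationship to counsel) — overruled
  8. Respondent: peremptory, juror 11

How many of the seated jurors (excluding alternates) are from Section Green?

Removed: #3, #6, #8, #11, #17, #23.
Seated jurors 1–9: #1, #2, #4, #5, #7, #9, #10, #12, #13 (alternates #14, #15, #16 not counted).
Of those, in Section Green: #7, #9 → 2.

2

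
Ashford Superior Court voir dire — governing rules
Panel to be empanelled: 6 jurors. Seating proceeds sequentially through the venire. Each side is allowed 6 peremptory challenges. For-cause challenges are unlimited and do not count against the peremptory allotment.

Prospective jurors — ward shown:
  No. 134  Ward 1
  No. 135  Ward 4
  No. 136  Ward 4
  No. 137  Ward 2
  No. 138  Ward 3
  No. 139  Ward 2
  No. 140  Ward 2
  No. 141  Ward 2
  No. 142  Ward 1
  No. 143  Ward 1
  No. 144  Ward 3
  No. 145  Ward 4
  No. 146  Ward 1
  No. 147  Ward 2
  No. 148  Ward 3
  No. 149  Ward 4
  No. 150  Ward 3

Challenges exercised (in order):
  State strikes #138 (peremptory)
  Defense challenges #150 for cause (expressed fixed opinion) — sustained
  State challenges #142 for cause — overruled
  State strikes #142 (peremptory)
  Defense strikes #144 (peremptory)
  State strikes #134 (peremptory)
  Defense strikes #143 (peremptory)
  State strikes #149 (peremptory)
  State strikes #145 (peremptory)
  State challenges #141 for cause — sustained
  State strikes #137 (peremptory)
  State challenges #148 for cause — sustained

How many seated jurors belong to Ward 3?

0

Removed: #134, #137, #138, #141, #142, #143, #144, #145, #148, #149, #150.
Seated jurors 1–6: #135, #136, #139, #140, #146, #147.
None of those are in Ward 3 → 0.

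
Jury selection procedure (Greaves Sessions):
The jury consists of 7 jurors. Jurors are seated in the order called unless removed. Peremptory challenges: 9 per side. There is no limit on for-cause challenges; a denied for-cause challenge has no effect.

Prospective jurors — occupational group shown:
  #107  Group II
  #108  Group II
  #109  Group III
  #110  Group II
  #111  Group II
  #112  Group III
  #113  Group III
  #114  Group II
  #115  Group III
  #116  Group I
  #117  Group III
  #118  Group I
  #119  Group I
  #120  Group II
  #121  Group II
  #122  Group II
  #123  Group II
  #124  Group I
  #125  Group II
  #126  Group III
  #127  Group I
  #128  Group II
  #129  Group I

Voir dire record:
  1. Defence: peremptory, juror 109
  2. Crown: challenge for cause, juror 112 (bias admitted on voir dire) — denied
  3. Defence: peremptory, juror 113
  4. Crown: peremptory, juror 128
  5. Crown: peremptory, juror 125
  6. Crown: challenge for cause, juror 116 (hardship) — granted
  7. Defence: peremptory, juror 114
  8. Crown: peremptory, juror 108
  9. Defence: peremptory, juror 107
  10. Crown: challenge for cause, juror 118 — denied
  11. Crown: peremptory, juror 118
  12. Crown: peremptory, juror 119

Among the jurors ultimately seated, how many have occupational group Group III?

Removed: #107, #108, #109, #113, #114, #116, #118, #119, #125, #128.
Seated jurors 1–7: #110, #111, #112, #115, #117, #120, #121.
Of those, in Group III: #112, #115, #117 → 3.

3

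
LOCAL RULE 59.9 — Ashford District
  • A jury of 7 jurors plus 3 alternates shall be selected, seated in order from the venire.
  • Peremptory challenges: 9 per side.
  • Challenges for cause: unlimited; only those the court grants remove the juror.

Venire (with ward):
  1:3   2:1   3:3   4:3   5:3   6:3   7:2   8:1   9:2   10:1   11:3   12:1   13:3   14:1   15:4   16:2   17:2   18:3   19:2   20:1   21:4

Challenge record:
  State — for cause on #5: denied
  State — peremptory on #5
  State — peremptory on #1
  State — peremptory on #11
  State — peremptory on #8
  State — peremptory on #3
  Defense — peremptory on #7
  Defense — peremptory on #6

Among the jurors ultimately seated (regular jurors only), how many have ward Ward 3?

2

Removed: #1, #3, #5, #6, #7, #8, #11.
Seated jurors 1–7: #2, #4, #9, #10, #12, #13, #14 (alternates #15, #16, #17 not counted).
Of those, in Ward 3: #4, #13 → 2.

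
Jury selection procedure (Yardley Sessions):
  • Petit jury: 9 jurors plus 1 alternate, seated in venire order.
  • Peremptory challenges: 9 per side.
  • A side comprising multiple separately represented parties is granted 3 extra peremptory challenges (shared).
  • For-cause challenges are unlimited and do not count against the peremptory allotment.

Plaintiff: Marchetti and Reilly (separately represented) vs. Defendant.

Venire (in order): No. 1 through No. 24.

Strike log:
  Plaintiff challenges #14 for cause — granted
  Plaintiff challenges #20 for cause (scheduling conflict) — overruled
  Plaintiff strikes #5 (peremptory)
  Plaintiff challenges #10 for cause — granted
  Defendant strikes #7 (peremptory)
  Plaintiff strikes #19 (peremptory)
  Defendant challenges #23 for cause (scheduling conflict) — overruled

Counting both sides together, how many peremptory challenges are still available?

Plaintiff allotment: 9 base + 3 multi-party = 12. Defendant allotment: 9.
Plaintiff peremptories used: #5, #19 — 2 (for-cause on #14, #20, #10 don't count).
Defendant peremptories used: #7 — 1 (the for-cause on #23 doesn't count).
Remaining: (12 − 2) + (9 − 1) = 18.

18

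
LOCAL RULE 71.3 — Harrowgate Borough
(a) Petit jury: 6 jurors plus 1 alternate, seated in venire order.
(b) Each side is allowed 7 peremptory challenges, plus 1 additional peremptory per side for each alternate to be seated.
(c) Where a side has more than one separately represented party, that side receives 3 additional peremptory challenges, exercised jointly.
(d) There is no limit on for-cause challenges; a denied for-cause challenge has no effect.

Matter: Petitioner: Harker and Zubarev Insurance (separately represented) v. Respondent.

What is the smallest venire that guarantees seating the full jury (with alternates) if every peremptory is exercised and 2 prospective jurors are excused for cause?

28

Seats to fill: 6 + 1 alternates = 7.
Peremptories — Petitioner: 7 + 1×1 + 3 = 11; Respondent: 7 + 1×1 = 8; total 19.
For-cause removals: 2.
Minimum venire: 7 + 19 + 2 = 28.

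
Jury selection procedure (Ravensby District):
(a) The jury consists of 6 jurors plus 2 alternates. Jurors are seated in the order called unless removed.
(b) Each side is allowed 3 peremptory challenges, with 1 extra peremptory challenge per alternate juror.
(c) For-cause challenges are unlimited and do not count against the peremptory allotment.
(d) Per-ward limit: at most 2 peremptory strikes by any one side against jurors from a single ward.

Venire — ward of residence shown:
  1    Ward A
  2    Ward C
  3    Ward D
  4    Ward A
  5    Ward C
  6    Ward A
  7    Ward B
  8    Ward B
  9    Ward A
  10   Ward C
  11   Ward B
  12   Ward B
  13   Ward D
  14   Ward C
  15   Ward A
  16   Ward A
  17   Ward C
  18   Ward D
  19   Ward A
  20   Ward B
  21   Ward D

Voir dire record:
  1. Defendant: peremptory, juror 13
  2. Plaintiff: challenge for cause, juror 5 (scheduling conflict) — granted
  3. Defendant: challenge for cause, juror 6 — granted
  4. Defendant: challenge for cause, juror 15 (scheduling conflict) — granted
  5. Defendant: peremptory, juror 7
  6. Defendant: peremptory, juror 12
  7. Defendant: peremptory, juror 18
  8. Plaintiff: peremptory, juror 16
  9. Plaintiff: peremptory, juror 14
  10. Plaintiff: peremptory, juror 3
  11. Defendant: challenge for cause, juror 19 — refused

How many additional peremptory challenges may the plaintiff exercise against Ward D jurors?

1

Plaintiff peremptories so far: #16, #14, #3 — 3 of 5 used, 2 left overall.
Against Ward D: #3 — 1 used; per-ward cap 2 leaves 1.
Binding limit: min(2, 1) = 1.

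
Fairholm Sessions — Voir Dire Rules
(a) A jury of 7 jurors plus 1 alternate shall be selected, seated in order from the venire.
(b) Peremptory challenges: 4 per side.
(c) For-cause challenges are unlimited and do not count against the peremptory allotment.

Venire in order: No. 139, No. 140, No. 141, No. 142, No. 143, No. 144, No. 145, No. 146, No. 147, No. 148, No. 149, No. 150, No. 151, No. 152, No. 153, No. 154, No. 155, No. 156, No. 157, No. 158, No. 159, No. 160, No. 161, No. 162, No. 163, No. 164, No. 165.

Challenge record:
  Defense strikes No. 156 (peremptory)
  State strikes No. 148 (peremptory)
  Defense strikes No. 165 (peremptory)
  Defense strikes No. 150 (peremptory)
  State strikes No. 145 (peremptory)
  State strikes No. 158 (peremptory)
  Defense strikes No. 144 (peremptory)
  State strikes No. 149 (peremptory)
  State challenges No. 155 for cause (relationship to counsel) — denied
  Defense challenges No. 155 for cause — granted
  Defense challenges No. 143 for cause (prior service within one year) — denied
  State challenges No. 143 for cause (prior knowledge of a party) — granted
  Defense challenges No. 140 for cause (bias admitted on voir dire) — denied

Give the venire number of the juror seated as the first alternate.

Removed: #143, #144, #145, #148, #149, #150, #155, #156, #158, #165. (#140 stays — for-cause denied.)
Seating in order: seats 1–7 → #139, #140, #141, #142, #146, #147, #151; alternates → #152.
So alternate 1 is #152.

152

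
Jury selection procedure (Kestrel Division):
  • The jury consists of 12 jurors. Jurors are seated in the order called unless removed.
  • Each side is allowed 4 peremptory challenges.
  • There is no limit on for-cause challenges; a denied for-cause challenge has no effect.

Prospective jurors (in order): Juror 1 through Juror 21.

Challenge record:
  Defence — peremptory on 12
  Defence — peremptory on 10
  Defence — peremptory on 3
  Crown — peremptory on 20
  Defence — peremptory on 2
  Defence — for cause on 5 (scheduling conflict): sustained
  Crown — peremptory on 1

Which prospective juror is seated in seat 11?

17

Removed: #1, #2, #3, #5, #10, #12, #20.
Seating in order: seats 1–12 → #4, #6, #7, #8, #9, #11, #13, #14, #15, #16, #17, #18.
So seat 11 is #17.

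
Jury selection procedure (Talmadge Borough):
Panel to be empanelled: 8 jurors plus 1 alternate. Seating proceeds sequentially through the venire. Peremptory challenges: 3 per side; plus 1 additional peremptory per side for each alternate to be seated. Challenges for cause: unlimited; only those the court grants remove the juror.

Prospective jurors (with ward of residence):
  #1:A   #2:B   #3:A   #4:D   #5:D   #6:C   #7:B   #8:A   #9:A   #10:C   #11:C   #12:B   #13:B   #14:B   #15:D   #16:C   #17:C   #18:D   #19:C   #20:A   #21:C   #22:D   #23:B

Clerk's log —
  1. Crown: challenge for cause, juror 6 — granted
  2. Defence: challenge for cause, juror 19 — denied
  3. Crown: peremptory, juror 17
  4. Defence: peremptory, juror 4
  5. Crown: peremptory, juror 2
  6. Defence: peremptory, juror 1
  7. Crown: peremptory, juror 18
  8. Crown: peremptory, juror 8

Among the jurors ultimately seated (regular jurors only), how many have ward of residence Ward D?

1

Removed: #1, #2, #4, #6, #8, #17, #18.
Seated jurors 1–8: #3, #5, #7, #9, #10, #11, #12, #13 (alternates #14 not counted).
Of those, in Ward D: #5 → 1.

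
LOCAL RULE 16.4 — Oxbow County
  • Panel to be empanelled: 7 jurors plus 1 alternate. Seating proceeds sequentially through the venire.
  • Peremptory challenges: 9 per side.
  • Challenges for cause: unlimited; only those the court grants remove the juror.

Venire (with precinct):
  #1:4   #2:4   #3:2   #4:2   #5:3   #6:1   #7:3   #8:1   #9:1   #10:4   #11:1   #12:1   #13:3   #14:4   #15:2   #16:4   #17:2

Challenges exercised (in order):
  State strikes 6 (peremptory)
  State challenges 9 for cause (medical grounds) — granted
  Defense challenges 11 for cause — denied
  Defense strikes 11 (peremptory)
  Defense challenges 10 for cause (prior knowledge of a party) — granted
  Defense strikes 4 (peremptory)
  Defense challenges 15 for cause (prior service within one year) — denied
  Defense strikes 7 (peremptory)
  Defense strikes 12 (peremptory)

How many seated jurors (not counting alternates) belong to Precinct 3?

2

Removed: #4, #6, #7, #9, #10, #11, #12.
Seated jurors 1–7: #1, #2, #3, #5, #8, #13, #14 (alternates #15 not counted).
Of those, in Precinct 3: #5, #13 → 2.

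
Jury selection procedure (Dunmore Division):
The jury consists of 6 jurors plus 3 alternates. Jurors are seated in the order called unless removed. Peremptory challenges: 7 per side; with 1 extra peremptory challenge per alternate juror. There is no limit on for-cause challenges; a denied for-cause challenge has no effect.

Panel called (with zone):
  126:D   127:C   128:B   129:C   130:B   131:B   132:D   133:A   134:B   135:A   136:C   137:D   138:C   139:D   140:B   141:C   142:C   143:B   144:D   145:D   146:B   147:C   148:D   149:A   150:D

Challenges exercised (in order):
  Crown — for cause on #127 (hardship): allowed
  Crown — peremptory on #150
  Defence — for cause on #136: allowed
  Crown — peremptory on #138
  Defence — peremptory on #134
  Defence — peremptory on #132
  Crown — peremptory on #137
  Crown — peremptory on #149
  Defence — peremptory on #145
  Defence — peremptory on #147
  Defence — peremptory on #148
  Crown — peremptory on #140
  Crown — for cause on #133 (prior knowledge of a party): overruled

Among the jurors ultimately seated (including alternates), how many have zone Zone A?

Removed: #127, #132, #134, #136, #137, #138, #140, #145, #147, #148, #149, #150.
Seated (9 incl. alternates): #126, #128, #129, #130, #131, #133, #135, #139, #141.
Of those, in Zone A: #133, #135 → 2.

2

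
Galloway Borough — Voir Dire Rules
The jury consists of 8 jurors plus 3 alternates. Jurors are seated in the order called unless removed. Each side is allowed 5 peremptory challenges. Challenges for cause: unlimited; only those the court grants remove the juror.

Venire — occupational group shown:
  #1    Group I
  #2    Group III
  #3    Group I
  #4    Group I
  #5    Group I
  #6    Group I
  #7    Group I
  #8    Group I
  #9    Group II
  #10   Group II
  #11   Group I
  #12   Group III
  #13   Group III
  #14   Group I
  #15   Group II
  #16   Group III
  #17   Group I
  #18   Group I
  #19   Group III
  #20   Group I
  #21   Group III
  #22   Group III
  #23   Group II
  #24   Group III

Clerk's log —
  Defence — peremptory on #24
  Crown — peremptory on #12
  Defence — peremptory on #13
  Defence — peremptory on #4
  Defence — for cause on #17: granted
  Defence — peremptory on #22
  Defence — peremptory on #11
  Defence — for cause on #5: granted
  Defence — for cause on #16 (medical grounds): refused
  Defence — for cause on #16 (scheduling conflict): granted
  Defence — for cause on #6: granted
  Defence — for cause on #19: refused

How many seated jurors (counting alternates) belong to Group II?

3

Removed: #4, #5, #6, #11, #12, #13, #16, #17, #22, #24.
Seated (11 incl. alternates): #1, #2, #3, #7, #8, #9, #10, #14, #15, #18, #19.
Of those, in Group II: #9, #10, #15 → 3.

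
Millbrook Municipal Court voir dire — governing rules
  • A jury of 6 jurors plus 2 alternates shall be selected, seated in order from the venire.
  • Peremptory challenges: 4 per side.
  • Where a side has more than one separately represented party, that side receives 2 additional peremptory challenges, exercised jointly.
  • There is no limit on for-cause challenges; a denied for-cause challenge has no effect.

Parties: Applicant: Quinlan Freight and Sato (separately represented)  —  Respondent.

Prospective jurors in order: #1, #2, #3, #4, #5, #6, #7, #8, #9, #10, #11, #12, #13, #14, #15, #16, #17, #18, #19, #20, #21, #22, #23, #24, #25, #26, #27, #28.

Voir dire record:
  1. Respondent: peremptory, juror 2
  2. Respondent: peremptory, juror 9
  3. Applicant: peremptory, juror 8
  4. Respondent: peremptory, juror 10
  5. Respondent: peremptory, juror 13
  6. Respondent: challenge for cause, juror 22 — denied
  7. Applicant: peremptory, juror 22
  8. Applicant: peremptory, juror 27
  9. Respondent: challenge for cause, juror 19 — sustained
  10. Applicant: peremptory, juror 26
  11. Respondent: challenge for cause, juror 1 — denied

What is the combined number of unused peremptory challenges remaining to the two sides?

2

Applicant allotment: 4 base + 2 multi-party = 6. Respondent allotment: 4.
Applicant peremptories used: #8, #22, #27, #26 — 4.
Respondent peremptories used: #2, #9, #10, #13 — 4 (for-cause on #22, #19, #1 don't count).
Remaining: (6 − 4) + (4 − 4) = 2.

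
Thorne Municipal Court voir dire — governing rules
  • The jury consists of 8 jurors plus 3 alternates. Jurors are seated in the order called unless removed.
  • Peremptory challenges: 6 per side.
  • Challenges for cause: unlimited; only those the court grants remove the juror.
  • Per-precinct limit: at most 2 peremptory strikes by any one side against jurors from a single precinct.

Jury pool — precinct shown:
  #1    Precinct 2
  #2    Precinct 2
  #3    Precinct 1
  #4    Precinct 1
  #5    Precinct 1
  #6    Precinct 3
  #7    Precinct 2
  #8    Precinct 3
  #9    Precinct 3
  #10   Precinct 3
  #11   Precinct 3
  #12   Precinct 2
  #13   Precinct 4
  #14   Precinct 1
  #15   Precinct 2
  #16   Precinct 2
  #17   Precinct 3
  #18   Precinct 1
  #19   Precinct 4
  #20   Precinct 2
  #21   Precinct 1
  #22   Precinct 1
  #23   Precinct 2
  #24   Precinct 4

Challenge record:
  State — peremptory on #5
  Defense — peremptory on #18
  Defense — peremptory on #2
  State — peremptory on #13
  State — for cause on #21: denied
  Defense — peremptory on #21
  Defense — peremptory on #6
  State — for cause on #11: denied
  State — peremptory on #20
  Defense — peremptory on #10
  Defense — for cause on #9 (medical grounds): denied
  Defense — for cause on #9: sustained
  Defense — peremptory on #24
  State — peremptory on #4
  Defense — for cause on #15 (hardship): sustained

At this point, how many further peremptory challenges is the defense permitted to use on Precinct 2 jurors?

0

Defense peremptories so far: #18, #2, #21, #6, #10, #24 — 6 of 6 used, 0 left overall.
Against Precinct 2: #2 — 1 used; per-precinct cap 2 leaves 1.
Binding limit: min(0, 1) = 0.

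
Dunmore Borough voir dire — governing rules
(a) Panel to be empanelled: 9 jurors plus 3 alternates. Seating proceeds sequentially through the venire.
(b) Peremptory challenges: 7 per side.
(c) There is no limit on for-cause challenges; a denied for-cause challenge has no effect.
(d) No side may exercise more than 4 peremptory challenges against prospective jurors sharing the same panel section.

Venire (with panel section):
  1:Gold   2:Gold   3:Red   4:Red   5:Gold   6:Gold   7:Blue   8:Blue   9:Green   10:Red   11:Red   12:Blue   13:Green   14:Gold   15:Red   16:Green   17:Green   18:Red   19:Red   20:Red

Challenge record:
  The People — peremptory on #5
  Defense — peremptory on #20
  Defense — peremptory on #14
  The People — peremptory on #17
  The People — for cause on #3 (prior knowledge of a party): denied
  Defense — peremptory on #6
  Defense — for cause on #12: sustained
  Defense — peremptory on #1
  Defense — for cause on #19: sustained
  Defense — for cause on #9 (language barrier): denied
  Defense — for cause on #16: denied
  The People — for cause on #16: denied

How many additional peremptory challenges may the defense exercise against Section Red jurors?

Defense peremptories so far: #20, #14, #6, #1 — 4 of 7 used, 3 left overall.
Against Section Red: #20 — 1 used; per-section cap 4 leaves 3.
Binding limit: min(3, 3) = 3.

3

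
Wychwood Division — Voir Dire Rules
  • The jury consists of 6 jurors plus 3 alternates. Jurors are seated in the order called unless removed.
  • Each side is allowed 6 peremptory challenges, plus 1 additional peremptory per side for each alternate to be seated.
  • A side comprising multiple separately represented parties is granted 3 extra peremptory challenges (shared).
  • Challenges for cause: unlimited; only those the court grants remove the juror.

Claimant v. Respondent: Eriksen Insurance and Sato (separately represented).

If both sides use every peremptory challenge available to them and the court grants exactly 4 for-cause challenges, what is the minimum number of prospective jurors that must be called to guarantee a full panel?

Seats to fill: 6 + 3 alternates = 9.
Peremptories — Claimant: 6 + 1×3 = 9; Respondent: 6 + 1×3 + 3 = 12; total 21.
For-cause removals: 4.
Minimum venire: 9 + 21 + 4 = 34.

34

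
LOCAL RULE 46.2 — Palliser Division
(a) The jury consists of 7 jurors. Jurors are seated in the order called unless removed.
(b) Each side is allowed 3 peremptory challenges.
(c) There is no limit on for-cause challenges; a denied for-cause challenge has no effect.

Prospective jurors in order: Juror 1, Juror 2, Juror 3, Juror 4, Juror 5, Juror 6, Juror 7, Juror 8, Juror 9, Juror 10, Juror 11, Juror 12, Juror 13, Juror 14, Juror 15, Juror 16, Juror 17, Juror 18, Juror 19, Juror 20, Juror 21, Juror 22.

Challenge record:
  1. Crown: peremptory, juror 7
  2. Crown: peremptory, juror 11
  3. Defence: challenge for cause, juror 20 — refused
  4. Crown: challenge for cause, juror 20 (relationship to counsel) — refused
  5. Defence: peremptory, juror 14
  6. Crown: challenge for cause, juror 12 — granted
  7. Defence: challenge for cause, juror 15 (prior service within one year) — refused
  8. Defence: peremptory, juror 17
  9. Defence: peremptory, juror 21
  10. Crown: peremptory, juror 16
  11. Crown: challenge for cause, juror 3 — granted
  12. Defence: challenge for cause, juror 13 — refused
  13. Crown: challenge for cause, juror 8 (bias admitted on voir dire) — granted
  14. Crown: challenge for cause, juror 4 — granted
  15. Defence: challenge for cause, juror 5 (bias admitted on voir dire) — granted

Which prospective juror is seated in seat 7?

Removed: #3, #4, #5, #7, #8, #11, #12, #14, #16, #17, #21. (#13, #15, #20 stay — for-cause denied.)
Seating in order: seats 1–7 → #1, #2, #6, #9, #10, #13, #15.
So seat 7 is #15.

15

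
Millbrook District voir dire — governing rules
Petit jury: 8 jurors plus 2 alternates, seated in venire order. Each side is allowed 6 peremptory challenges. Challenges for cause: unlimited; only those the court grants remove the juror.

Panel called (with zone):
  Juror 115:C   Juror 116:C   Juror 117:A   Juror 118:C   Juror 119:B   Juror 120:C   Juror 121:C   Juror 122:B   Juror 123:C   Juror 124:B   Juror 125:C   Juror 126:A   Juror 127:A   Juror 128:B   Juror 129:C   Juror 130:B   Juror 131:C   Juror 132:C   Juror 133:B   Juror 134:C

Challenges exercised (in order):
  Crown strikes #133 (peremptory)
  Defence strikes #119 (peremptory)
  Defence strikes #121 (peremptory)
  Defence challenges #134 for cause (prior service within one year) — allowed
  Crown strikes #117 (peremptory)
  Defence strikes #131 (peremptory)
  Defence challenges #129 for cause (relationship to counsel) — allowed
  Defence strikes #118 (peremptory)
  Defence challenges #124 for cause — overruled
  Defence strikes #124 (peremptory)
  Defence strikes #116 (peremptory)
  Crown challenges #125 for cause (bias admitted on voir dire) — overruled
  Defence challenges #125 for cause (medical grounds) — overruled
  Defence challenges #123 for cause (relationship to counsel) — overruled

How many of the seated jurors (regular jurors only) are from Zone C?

Removed: #116, #117, #118, #119, #121, #124, #129, #131, #133, #134.
Seated jurors 1–8: #115, #120, #122, #123, #125, #126, #127, #128 (alternates #130, #132 not counted).
Of those, in Zone C: #115, #120, #123, #125 → 4.

4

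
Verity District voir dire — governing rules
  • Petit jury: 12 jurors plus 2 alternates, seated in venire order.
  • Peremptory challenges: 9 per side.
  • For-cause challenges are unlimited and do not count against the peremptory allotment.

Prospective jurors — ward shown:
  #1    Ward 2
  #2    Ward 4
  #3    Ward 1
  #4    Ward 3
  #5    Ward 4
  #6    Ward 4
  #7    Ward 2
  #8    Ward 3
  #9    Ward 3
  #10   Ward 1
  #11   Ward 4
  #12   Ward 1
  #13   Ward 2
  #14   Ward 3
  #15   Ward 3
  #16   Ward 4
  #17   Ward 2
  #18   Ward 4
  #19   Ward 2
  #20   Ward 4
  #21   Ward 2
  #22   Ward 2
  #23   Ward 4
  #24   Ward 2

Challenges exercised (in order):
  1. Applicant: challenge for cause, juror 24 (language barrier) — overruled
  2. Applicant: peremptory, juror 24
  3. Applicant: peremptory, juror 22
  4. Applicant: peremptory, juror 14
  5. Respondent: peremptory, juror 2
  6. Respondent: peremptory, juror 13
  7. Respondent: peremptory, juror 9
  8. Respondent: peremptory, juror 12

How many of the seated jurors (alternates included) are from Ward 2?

Removed: #2, #9, #12, #13, #14, #22, #24.
Seated (14 incl. alternates): #1, #3, #4, #5, #6, #7, #8, #10, #11, #15, #16, #17, #18, #19.
Of those, in Ward 2: #1, #7, #17, #19 → 4.

4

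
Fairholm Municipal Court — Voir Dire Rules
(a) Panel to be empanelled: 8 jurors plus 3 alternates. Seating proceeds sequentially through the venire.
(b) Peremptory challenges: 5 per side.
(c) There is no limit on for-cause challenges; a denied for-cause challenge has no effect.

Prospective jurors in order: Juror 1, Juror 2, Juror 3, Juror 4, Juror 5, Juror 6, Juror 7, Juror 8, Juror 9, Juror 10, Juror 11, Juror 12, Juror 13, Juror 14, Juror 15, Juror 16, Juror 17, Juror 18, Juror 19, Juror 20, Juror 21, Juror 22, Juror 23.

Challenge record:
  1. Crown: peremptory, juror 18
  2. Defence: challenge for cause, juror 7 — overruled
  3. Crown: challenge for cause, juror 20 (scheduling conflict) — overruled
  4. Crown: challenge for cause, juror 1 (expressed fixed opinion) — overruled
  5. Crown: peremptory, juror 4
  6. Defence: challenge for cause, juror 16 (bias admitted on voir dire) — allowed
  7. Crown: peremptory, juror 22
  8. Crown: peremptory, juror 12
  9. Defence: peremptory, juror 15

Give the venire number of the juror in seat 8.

9

Removed: #4, #12, #15, #16, #18, #22. (#1, #7, #20 stay — for-cause denied.)
Seating in order: seats 1–8 → #1, #2, #3, #5, #6, #7, #8, #9; alternates → #10, #11, #13.
So seat 8 is #9.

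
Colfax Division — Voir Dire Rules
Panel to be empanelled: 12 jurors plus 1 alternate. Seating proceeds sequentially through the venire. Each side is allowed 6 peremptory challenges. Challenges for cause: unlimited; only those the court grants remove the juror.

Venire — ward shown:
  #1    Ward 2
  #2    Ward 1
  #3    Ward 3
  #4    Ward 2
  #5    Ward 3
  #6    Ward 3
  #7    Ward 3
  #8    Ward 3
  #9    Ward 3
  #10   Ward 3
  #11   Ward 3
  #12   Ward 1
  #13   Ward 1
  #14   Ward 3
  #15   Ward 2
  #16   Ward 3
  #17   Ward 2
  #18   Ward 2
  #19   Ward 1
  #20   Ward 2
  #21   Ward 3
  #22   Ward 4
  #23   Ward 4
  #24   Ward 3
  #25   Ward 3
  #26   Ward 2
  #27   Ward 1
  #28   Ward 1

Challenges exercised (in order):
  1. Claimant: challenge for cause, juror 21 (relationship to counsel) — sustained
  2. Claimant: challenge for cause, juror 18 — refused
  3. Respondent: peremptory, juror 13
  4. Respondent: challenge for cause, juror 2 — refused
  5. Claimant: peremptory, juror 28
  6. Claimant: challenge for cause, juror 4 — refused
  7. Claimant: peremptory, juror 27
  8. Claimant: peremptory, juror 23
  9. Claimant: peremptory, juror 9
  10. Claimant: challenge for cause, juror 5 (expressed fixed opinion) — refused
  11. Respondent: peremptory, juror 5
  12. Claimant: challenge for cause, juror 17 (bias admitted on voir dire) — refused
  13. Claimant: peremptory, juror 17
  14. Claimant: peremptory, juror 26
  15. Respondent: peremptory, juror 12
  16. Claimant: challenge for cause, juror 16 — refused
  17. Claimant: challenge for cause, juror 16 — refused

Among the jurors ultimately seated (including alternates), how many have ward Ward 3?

8

Removed: #5, #9, #12, #13, #17, #21, #23, #26, #27, #28.
Seated (13 incl. alternates): #1, #2, #3, #4, #6, #7, #8, #10, #11, #14, #15, #16, #18.
Of those, in Ward 3: #3, #6, #7, #8, #10, #11, #14, #16 → 8.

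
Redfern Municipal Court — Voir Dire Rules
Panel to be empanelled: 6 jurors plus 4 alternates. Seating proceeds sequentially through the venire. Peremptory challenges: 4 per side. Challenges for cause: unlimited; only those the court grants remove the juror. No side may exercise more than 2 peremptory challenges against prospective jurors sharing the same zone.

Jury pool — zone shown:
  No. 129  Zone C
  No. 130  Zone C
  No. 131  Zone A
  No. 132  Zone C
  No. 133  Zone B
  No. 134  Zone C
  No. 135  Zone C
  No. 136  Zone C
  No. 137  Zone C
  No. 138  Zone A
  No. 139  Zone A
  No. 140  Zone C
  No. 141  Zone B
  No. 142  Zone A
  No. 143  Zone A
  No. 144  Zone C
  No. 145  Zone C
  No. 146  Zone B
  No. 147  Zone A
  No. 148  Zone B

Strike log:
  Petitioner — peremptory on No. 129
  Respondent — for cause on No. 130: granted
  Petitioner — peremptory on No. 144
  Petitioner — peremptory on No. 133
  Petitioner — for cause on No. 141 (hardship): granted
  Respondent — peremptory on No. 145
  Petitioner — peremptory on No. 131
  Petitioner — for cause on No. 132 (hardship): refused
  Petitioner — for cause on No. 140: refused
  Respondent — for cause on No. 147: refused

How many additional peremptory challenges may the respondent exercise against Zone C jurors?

Respondent peremptories so far: #145 — 1 of 4 used, 3 left overall.
Against Zone C: #145 — 1 used; per-zone cap 2 leaves 1.
Binding limit: min(3, 1) = 1.

1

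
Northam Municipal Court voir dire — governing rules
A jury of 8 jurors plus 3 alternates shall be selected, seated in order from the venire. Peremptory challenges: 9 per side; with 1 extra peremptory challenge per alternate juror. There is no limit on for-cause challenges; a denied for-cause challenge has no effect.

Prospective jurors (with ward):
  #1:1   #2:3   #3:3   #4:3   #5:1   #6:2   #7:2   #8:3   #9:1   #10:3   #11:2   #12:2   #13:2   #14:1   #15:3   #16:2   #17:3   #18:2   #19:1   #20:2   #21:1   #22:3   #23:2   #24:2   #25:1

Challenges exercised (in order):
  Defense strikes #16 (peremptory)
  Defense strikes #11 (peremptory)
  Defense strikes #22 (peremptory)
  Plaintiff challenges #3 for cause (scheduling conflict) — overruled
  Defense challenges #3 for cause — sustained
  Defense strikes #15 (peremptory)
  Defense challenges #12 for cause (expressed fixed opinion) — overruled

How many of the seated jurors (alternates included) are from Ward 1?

Removed: #3, #11, #15, #16, #22.
Seated (11 incl. alternates): #1, #2, #4, #5, #6, #7, #8, #9, #10, #12, #13.
Of those, in Ward 1: #1, #5, #9 → 3.

3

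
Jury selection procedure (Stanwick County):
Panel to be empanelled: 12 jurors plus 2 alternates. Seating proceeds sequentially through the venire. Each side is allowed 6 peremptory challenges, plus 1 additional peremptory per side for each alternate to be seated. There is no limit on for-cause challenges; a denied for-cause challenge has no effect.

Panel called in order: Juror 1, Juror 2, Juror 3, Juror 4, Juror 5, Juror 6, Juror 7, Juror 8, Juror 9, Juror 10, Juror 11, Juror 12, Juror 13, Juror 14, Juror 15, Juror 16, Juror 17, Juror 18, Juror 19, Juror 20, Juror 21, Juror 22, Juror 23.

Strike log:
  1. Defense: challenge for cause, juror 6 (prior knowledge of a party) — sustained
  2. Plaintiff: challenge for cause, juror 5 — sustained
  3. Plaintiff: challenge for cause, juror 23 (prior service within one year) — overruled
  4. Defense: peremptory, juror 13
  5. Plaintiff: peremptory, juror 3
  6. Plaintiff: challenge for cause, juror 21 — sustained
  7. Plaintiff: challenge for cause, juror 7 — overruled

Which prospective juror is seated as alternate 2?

Removed: #3, #5, #6, #13, #21. (#7, #23 stay — for-cause denied.)
Seating in order: seats 1–12 → #1, #2, #4, #7, #8, #9, #10, #11, #12, #14, #15, #16; alternates → #17, #18.
So alternate 2 is #18.

18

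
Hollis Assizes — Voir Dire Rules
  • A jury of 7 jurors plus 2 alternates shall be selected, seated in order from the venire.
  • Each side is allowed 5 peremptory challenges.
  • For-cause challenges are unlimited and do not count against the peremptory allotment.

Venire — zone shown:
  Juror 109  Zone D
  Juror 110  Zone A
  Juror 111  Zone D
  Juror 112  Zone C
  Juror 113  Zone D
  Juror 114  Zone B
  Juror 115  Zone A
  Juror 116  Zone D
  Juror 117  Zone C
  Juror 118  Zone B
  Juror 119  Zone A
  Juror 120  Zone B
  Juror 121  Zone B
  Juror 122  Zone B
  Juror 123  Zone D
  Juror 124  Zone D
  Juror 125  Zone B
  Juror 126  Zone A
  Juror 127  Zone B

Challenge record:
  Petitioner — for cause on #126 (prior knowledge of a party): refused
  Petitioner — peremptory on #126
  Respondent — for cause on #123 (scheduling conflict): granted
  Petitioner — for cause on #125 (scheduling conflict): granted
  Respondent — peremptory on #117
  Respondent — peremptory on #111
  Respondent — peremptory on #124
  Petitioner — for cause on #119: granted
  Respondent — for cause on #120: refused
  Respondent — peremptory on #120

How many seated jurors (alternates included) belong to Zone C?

1

Removed: #111, #117, #119, #120, #123, #124, #125, #126.
Seated (9 incl. alternates): #109, #110, #112, #113, #114, #115, #116, #118, #121.
Of those, in Zone C: #112 → 1.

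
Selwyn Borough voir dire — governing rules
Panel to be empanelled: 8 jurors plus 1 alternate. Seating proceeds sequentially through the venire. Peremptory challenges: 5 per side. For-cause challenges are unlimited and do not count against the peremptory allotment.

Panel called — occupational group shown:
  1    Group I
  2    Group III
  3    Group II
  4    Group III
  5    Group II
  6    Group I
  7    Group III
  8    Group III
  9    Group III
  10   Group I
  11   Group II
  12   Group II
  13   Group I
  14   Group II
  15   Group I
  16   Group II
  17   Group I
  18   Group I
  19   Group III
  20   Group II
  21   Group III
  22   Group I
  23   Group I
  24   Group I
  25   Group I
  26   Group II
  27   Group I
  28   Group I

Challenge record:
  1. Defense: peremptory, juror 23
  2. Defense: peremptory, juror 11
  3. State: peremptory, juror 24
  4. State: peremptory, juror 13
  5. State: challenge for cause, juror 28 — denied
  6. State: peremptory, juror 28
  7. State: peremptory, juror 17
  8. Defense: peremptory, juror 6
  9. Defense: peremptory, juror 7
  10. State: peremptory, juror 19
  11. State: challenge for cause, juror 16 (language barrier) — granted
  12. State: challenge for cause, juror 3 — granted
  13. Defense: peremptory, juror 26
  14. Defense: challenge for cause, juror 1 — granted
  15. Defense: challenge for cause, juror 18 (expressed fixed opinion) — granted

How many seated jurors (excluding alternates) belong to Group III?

4

Removed: #1, #3, #6, #7, #11, #13, #16, #17, #18, #19, #23, #24, #26, #28.
Seated jurors 1–8: #2, #4, #5, #8, #9, #10, #12, #14 (alternates #15 not counted).
Of those, in Group III: #2, #4, #8, #9 → 4.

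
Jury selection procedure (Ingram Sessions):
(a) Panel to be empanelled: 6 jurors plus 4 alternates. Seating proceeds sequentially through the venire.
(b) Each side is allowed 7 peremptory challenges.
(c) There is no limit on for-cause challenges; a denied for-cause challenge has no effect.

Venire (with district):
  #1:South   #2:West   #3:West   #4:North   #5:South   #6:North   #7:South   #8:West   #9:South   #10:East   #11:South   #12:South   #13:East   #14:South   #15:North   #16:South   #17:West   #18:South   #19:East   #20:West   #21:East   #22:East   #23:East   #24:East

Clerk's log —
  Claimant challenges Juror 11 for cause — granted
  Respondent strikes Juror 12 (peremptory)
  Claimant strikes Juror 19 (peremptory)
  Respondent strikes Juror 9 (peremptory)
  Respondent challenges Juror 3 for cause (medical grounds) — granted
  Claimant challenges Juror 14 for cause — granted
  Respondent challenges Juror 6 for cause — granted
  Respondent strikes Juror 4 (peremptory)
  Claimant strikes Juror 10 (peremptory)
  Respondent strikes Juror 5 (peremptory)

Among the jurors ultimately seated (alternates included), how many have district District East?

Removed: #3, #4, #5, #6, #9, #10, #11, #12, #14, #19.
Seated (10 incl. alternates): #1, #2, #7, #8, #13, #15, #16, #17, #18, #20.
Of those, in District East: #13 → 1.

1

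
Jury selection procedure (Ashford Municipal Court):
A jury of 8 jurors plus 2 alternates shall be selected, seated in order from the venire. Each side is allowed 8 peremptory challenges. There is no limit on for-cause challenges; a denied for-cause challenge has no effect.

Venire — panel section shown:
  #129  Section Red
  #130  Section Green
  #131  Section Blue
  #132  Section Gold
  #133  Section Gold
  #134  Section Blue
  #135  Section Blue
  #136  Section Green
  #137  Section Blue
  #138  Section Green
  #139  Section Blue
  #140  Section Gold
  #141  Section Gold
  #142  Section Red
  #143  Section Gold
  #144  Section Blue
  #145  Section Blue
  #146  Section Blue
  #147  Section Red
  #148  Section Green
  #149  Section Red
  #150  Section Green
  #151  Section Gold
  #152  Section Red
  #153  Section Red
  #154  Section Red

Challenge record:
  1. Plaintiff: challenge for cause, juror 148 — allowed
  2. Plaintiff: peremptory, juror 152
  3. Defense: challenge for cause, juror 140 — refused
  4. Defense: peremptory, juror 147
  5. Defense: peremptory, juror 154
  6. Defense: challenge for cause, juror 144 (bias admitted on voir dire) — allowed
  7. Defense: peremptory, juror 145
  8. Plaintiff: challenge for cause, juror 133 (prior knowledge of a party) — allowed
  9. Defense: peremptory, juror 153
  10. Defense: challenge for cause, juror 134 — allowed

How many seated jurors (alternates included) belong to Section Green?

3

Removed: #133, #134, #144, #145, #147, #148, #152, #153, #154.
Seated (10 incl. alternates): #129, #130, #131, #132, #135, #136, #137, #138, #139, #140.
Of those, in Section Green: #130, #136, #138 → 3.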